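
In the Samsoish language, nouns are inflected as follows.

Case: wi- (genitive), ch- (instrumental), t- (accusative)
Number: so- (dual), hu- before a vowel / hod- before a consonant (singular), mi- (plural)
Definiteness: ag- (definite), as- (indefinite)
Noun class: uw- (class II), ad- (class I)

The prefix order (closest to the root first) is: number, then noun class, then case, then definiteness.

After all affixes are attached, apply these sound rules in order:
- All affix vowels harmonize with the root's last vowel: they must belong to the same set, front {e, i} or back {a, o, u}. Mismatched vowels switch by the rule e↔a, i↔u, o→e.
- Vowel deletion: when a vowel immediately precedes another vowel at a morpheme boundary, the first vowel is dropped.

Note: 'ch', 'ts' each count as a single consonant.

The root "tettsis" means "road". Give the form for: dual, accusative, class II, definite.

egtiwsetettsis

Attach number dual so- → sotettsis.
Attach noun class class II uw- → uwsotettsis.
Attach case accusative t- → tuwsotettsis.
Attach definiteness definite ag- → agtuwsotettsis.
Apply vowel harmony: agtuwsotettsis → egtiwsetettsis.
Vowel deletion: no change.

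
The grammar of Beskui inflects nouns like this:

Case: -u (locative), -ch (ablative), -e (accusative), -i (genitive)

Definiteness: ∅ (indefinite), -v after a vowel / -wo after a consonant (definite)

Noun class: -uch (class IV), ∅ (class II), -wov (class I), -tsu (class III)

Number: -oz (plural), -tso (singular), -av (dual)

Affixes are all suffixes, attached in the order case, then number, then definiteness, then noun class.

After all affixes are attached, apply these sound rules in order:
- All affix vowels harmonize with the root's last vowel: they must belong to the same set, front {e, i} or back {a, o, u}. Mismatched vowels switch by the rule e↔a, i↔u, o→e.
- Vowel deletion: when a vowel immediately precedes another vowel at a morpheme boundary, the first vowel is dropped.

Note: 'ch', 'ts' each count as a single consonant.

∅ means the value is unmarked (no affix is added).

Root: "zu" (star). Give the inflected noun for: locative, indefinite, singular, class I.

zutsowov

Attach case locative -u → zuu.
Attach number singular -tso → zuutso.
definiteness = indefinite: zero marking, form stays zuutso.
Attach noun class class I -wov → zuutsowov.
Vowel harmony: no change.
Apply vowel deletion: zuutsowov → zutsowov.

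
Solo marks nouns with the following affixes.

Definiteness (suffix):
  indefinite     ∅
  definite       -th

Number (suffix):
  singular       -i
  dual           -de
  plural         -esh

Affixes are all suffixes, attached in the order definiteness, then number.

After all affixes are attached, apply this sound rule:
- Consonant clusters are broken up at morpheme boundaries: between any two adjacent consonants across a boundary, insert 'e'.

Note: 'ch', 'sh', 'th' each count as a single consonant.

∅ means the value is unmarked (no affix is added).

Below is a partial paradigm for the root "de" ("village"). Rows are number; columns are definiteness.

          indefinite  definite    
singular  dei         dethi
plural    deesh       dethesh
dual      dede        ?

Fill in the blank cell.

dethede

Attach definiteness definite -th → deth.
Attach number dual -de → dethde.
Apply epenthesis: dethde → dethede.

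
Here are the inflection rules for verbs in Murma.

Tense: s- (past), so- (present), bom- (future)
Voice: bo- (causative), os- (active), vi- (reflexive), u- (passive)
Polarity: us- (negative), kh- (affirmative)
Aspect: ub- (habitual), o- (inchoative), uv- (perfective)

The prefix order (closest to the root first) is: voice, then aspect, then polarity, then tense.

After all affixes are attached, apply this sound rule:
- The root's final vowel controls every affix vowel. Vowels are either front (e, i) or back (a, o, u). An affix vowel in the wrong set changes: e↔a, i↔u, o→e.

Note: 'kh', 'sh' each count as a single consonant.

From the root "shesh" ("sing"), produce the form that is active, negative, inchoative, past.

siseesshesh

Attach voice active os- → osshesh.
Attach aspect inchoative o- → oosshesh.
Attach polarity negative us- → usoosshesh.
Attach tense past s- → susoosshesh.
Apply vowel harmony: susoosshesh → siseesshesh.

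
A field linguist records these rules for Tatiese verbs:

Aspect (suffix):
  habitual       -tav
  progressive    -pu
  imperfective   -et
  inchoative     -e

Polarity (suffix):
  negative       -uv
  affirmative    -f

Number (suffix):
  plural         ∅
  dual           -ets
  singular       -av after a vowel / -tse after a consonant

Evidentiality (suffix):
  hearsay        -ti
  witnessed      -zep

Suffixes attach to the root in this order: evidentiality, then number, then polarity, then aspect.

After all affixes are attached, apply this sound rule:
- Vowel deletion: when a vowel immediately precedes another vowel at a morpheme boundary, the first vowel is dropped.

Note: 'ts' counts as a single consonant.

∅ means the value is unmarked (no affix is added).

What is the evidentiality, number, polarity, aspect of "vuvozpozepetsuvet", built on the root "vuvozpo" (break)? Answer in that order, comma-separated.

witnessed, dual, negative, imperfective

Segment: vuvozpo-zep-ets-uv-et.
evidentiality: -zep → witnessed.
number: -ets → dual.
polarity: -uv → negative.
aspect: -et → imperfective.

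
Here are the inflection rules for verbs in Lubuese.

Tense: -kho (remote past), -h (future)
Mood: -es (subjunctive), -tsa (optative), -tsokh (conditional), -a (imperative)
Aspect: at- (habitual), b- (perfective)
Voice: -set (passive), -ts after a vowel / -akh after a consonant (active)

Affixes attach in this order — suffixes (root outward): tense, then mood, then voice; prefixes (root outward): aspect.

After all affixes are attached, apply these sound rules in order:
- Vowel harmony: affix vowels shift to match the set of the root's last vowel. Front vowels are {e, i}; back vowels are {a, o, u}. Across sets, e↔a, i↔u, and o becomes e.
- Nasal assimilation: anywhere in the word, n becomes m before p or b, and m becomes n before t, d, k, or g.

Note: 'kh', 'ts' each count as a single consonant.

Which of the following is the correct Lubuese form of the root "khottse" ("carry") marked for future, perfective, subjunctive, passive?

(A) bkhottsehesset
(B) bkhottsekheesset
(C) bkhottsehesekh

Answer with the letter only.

Attach tense future -h → khottseh.
Attach aspect perfective b- → bkhottseh.
Attach mood subjunctive -es → bkhottsehes.
Attach voice passive -set → bkhottsehesset.
Vowel harmony: no change.
Nasal assimilation: no change.
So the correct form is bkhottsehesset, option (A).
(C) bkhottsehesekh is wrong: it uses active instead of passive for voice.
(B) bkhottsekheesset is wrong: it uses remote past instead of future for tense.

A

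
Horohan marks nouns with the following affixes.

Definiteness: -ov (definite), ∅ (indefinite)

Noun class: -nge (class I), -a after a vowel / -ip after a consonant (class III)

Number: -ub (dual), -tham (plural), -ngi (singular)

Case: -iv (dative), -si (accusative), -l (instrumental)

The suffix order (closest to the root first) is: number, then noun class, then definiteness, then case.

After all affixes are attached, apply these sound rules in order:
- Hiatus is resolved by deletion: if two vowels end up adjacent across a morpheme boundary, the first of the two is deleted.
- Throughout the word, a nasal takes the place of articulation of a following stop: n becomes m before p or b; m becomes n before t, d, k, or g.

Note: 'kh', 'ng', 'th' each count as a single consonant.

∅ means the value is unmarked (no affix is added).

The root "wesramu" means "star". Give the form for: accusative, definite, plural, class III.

wesramuthamipovsi

Attach number plural -tham → wesramutham.
Attach noun class class III -ip (after consonant 'm') → wesramuthamip.
Attach definiteness definite -ov → wesramuthamipov.
Attach case accusative -si → wesramuthamipovsi.
Vowel deletion: no change.
Nasal assimilation: no change.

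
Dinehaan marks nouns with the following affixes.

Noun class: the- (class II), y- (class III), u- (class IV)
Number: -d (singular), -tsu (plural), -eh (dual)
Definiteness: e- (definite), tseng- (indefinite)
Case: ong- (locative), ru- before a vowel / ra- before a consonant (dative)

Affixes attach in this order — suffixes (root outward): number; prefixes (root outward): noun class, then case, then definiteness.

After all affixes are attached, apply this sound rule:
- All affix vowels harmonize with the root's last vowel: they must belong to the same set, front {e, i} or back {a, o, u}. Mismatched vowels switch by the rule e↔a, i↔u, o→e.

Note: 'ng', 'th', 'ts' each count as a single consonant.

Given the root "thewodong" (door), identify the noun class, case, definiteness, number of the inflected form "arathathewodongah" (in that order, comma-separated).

Segment: e-ra-the-thewodong-eh.
noun class: the- → class II.
case: ru/ra- → dative.
definiteness: e- → definite.
number: -eh → dual.

class II, dative, definite, dual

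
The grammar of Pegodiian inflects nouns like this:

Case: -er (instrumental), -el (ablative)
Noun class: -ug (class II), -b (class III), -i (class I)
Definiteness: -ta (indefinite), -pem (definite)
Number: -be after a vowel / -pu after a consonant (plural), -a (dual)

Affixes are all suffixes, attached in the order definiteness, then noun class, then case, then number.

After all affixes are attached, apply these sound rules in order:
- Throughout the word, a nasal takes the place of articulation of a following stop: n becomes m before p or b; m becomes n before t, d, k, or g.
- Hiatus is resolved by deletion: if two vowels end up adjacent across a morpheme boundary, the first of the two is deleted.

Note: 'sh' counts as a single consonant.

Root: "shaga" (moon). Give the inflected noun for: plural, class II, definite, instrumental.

shagapemugerpu

Attach definiteness definite -pem → shagapem.
Attach noun class class II -ug → shagapemug.
Attach case instrumental -er → shagapemuger.
Attach number plural -pu (after consonant 'r') → shagapemugerpu.
Nasal assimilation: no change.
Vowel deletion: no change.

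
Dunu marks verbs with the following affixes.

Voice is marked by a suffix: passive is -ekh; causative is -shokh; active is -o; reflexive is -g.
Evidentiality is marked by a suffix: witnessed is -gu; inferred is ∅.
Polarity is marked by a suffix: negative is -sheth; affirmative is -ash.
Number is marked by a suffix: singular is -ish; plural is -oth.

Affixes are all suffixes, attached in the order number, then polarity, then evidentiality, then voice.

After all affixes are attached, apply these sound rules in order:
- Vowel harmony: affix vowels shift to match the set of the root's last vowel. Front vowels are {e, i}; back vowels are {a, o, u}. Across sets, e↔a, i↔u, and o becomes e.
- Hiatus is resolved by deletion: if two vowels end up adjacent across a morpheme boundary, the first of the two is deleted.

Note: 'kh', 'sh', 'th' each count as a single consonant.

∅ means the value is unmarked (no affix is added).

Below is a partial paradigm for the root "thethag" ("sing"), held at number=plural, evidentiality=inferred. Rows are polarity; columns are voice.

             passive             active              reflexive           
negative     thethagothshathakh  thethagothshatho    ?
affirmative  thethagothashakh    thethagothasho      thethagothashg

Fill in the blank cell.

Attach number plural -oth → thethagoth.
Attach polarity negative -sheth → thethagothsheth.
evidentiality = inferred: zero marking, form stays thethagothsheth.
Attach voice reflexive -g → thethagothshethg.
Apply vowel harmony: thethagothshethg → thethagothshathg.
Vowel deletion: no change.

thethagothshathg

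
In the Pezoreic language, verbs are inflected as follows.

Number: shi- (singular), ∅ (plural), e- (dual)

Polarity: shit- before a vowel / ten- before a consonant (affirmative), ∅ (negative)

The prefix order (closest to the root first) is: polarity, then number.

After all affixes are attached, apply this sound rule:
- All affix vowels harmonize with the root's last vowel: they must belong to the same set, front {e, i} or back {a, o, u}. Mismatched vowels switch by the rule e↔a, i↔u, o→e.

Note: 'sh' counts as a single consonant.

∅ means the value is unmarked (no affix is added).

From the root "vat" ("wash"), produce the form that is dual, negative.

polarity = negative: zero marking, form stays vat.
Attach number dual e- → evat.
Apply vowel harmony: evat → avat.

avat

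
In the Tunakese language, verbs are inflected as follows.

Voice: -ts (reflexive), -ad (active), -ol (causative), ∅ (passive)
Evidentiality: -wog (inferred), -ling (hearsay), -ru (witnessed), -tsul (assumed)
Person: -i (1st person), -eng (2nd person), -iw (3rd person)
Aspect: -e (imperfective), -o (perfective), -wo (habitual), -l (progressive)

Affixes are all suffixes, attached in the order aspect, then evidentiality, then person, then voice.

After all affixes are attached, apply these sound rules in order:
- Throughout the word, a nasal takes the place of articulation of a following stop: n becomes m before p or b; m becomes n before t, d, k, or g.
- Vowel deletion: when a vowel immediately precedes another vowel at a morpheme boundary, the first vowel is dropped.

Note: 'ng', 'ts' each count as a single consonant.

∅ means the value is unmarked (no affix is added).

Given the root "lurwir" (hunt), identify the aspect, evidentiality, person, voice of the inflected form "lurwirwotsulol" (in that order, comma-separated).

habitual, assumed, 1st person, causative

Segment: lurwir-wo-tsul-i-ol.
aspect: -wo → habitual.
evidentiality: -tsul → assumed.
person: -i → 1st person.
voice: -ol → causative.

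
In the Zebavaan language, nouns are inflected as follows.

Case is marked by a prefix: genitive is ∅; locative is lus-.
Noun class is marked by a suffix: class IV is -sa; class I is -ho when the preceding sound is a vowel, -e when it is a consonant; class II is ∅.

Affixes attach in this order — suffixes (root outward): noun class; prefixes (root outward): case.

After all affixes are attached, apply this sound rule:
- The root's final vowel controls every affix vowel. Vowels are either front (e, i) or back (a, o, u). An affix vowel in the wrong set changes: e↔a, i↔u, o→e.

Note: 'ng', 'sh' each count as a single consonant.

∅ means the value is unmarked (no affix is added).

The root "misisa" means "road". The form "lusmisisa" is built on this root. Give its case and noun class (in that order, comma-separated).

Segment: lus-misisa.
case: lus- → locative.
noun class: ∅ → class II.

locative, class II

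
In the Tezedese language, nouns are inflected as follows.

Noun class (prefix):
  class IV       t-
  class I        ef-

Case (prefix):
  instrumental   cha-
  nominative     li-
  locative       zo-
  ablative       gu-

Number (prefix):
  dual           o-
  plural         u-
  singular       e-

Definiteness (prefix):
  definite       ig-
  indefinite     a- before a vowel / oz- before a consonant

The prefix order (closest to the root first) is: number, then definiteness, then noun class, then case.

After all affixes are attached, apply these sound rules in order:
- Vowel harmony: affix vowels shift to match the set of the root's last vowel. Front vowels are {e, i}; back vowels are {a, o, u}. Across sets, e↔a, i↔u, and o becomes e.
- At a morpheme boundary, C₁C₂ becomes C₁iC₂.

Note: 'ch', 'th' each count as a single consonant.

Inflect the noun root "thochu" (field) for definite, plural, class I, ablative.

Attach number plural u- → uthochu.
Attach definiteness definite ig- → iguthochu.
Attach noun class class I ef- → efiguthochu.
Attach case ablative gu- → guefiguthochu.
Apply vowel harmony: guefiguthochu → guafuguthochu.
Epenthesis: no change.

guafuguthochu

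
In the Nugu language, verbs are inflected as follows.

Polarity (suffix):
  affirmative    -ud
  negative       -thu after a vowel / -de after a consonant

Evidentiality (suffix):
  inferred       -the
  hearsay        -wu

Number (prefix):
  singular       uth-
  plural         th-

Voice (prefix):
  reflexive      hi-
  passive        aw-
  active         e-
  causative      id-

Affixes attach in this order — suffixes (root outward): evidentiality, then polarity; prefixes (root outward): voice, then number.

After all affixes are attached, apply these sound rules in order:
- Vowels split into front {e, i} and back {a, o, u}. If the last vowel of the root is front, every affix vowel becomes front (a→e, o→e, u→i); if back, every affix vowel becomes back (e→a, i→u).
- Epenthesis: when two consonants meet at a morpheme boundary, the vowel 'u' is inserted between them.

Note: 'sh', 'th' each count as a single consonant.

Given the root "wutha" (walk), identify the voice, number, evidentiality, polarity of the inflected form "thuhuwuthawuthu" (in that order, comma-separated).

reflexive, plural, hearsay, negative

Segment: th-hi-wutha-wu-thu.
voice: hi- → reflexive.
number: th- → plural.
evidentiality: -wu → hearsay.
polarity: -thu/de → negative.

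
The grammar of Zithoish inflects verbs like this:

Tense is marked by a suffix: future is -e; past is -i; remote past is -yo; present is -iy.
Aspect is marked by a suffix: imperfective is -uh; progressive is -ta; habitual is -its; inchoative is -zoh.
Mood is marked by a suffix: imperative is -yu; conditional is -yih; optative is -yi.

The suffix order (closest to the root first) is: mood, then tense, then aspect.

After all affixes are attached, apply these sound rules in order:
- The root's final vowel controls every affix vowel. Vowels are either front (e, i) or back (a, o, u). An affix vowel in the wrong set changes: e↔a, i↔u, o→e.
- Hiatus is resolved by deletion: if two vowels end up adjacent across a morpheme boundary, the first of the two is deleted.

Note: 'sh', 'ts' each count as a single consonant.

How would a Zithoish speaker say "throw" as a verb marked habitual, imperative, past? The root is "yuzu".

Attach mood imperative -yu → yuzuyu.
Attach tense past -i → yuzuyui.
Attach aspect habitual -its → yuzuyuiits.
Apply vowel harmony: yuzuyuiits → yuzuyuuuts.
Apply vowel deletion: yuzuyuuuts → yuzuyuts.

yuzuyuts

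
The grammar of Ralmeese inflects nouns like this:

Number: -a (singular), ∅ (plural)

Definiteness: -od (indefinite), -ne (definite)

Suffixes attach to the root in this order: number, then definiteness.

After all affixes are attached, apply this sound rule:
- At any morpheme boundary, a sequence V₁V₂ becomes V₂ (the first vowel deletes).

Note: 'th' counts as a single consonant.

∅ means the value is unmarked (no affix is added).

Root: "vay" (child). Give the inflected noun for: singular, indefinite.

Attach number singular -a → vaya.
Attach definiteness indefinite -od → vayaod.
Apply vowel deletion: vayaod → vayod.

vayod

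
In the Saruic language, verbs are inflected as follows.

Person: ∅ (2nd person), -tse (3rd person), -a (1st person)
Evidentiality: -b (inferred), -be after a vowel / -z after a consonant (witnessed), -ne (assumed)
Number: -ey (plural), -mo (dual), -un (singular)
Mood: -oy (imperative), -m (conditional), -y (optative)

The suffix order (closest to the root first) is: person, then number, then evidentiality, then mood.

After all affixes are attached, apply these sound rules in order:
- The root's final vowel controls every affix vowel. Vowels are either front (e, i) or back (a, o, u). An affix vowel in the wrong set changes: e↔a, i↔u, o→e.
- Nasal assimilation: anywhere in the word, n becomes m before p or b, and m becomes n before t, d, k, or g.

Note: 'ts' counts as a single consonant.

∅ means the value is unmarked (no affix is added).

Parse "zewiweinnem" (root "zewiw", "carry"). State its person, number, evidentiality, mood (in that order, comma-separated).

Segment: zewiw-a-un-ne-m.
person: -a → 1st person.
number: -un → singular.
evidentiality: -ne → assumed.
mood: -m → conditional.

1st person, singular, assumed, conditional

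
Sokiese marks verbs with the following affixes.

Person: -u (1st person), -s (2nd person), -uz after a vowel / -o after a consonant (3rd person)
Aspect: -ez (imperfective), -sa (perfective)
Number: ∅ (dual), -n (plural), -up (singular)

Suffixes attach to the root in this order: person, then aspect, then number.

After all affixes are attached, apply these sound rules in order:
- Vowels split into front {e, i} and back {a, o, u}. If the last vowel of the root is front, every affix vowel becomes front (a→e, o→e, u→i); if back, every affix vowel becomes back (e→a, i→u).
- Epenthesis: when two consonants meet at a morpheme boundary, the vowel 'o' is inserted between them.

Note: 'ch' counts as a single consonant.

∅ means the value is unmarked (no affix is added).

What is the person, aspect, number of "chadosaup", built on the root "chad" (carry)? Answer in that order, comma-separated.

3rd person, perfective, singular

Segment: chad-o-sa-up.
person: -uz/o → 3rd person.
aspect: -sa → perfective.
number: -up → singular.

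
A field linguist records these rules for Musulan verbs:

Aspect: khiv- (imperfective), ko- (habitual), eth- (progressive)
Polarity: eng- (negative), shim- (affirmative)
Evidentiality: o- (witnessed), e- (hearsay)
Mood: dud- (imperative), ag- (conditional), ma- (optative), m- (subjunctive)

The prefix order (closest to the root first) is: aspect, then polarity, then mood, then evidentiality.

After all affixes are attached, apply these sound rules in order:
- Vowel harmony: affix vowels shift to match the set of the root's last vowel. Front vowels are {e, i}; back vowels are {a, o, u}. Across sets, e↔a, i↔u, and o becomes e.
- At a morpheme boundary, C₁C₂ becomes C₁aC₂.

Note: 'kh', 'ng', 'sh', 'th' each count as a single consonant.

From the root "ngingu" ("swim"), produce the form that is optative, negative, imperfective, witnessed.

omaangakhuvangingu

Attach aspect imperfective khiv- → khivngingu.
Attach polarity negative eng- → engkhivngingu.
Attach mood optative ma- → maengkhivngingu.
Attach evidentiality witnessed o- → omaengkhivngingu.
Apply vowel harmony: omaengkhivngingu → omaangkhuvngingu.
Apply epenthesis: omaangkhuvngingu → omaangakhuvangingu.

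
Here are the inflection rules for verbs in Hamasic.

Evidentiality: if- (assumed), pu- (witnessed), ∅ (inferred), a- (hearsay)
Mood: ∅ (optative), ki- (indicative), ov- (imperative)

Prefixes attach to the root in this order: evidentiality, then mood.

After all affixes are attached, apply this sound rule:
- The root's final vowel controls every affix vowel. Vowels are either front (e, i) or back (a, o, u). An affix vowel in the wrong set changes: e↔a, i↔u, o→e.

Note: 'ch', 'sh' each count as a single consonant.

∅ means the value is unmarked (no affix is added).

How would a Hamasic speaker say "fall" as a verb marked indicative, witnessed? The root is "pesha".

kupupesha

Attach evidentiality witnessed pu- → pupesha.
Attach mood indicative ki- → kipupesha.
Apply vowel harmony: kipupesha → kupupesha.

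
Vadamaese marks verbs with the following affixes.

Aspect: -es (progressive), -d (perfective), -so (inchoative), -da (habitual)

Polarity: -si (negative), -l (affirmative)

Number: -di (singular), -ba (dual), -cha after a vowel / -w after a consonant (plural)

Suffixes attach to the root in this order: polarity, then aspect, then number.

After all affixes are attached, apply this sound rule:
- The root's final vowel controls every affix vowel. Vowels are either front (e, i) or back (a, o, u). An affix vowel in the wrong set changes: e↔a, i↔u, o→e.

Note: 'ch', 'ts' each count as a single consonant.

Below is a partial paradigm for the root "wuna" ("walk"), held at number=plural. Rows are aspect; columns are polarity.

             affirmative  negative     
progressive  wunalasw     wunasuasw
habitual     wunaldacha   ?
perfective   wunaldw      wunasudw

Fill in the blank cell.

wunasudacha

Attach polarity negative -si → wunasi.
Attach aspect habitual -da → wunasida.
Attach number plural -cha (after vowel 'a') → wunasidacha.
Apply vowel harmony: wunasidacha → wunasudacha.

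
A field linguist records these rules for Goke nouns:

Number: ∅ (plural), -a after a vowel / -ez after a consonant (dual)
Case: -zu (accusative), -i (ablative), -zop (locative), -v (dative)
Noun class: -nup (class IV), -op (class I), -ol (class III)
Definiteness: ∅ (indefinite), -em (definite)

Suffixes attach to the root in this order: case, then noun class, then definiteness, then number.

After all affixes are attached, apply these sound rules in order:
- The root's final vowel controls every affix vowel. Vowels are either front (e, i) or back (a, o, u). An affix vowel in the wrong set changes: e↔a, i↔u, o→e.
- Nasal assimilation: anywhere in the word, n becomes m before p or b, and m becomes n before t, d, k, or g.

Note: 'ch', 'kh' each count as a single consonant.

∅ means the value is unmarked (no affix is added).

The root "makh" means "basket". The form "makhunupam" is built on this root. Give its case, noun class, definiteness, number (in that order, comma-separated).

Segment: makh-i-nup-em.
case: -i → ablative.
noun class: -nup → class IV.
definiteness: -em → definite.
number: ∅ → plural.

ablative, class IV, definite, plural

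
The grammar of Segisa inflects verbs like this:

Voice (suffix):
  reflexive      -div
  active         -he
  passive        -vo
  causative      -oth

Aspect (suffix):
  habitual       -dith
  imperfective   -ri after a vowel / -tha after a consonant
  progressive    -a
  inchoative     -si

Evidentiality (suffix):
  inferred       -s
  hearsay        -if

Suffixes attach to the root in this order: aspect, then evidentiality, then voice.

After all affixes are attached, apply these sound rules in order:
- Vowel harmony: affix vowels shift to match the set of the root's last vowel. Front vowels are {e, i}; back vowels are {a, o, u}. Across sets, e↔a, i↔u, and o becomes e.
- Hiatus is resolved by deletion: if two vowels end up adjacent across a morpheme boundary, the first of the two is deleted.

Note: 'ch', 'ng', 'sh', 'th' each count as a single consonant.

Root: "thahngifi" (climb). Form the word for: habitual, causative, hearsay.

thahngifidithifeth

Attach aspect habitual -dith → thahngifidith.
Attach evidentiality hearsay -if → thahngifidithif.
Attach voice causative -oth → thahngifidithifoth.
Apply vowel harmony: thahngifidithifoth → thahngifidithifeth.
Vowel deletion: no change.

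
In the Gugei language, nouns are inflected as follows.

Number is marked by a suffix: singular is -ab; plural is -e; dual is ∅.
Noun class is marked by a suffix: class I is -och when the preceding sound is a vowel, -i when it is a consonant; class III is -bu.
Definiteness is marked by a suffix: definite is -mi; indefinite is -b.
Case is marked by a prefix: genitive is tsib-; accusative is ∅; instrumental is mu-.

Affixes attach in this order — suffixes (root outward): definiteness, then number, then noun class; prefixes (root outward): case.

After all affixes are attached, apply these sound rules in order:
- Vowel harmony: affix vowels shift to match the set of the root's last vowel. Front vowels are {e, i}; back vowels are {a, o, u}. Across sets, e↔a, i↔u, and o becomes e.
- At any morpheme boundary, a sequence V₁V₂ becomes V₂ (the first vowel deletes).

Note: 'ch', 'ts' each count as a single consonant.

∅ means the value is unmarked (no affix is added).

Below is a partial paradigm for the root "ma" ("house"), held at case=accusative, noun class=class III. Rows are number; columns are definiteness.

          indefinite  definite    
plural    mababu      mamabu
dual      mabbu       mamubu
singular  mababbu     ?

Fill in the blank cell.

mamabbu

Attach definiteness definite -mi → mami.
Attach number singular -ab → mamiab.
case = accusative: zero marking, form stays mamiab.
Attach noun class class III -bu → mamiabbu.
Apply vowel harmony: mamiabbu → mamuabbu.
Apply vowel deletion: mamuabbu → mamabbu.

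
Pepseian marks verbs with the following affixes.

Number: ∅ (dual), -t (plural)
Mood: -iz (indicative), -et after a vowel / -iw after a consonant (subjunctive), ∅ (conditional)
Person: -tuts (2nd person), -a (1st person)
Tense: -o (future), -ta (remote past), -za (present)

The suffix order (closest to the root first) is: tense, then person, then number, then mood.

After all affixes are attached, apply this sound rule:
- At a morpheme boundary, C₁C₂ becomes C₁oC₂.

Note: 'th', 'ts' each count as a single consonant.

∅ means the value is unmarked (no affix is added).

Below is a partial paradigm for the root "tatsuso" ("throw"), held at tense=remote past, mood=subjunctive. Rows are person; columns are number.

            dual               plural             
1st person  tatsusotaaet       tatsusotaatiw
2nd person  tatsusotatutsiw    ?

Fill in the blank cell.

tatsusotatutsotiw

Attach tense remote past -ta → tatsusota.
Attach person 2nd person -tuts → tatsusotatuts.
Attach number plural -t → tatsusotatutst.
Attach mood subjunctive -iw (after consonant 't') → tatsusotatutstiw.
Apply epenthesis: tatsusotatutstiw → tatsusotatutsotiw.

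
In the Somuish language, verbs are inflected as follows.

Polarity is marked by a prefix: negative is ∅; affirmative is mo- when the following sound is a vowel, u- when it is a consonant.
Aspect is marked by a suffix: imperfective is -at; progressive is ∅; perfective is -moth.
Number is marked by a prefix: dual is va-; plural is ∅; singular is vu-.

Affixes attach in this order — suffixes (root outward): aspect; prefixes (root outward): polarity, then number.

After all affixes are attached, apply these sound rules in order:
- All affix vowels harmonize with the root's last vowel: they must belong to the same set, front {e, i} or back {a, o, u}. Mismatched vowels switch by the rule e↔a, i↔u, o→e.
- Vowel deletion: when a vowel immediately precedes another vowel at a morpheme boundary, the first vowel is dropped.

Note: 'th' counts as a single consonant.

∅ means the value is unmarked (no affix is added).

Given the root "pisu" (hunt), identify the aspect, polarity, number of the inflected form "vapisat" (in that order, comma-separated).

imperfective, negative, dual

Segment: va-pisu-at.
aspect: -at → imperfective.
polarity: ∅ → negative.
number: va- → dual.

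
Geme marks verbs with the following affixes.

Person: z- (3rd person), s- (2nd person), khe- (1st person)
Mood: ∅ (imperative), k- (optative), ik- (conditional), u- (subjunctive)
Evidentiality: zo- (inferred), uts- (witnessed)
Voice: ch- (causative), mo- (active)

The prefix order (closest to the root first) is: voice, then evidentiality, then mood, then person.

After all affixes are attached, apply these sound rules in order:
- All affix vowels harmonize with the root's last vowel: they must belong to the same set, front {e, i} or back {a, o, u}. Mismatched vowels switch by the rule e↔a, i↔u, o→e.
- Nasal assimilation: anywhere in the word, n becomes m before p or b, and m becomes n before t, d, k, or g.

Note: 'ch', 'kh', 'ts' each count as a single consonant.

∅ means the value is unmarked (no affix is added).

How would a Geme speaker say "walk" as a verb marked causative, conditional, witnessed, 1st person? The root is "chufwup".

khaukutschchufwup

Attach voice causative ch- → chchufwup.
Attach evidentiality witnessed uts- → utschchufwup.
Attach mood conditional ik- → ikutschchufwup.
Attach person 1st person khe- → kheikutschchufwup.
Apply vowel harmony: kheikutschchufwup → khaukutschchufwup.
Nasal assimilation: no change.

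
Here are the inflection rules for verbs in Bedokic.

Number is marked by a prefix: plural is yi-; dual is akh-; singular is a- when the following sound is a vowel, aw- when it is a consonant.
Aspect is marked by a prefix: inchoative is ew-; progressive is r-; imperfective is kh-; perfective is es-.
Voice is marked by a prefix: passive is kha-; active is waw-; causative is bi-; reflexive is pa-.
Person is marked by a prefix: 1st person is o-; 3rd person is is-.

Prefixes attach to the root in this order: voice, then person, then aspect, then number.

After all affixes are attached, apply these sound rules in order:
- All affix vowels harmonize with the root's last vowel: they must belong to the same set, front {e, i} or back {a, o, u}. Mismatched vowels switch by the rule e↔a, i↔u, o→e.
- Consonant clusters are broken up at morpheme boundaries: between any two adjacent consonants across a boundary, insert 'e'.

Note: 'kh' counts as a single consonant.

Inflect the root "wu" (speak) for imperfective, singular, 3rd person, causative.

awekhusebuwu

Attach voice causative bi- → biwu.
Attach person 3rd person is- → isbiwu.
Attach aspect imperfective kh- → khisbiwu.
Attach number singular aw- (before consonant 'kh') → awkhisbiwu.
Apply vowel harmony: awkhisbiwu → awkhusbuwu.
Apply epenthesis: awkhusbuwu → awekhusebuwu.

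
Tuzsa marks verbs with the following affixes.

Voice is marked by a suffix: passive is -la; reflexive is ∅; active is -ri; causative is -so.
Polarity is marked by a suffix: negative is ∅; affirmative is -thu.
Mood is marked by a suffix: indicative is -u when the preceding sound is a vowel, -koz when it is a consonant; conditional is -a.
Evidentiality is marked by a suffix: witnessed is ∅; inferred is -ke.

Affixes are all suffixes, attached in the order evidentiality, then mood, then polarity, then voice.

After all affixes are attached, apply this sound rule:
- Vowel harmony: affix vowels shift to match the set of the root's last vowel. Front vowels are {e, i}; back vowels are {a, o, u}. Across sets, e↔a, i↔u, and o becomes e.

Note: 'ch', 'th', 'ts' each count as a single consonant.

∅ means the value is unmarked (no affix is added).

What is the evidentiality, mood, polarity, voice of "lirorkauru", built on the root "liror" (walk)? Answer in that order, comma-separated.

inferred, indicative, negative, active

Segment: liror-ke-u-ri.
evidentiality: -ke → inferred.
mood: -u/koz → indicative.
polarity: ∅ → negative.
voice: -ri → active.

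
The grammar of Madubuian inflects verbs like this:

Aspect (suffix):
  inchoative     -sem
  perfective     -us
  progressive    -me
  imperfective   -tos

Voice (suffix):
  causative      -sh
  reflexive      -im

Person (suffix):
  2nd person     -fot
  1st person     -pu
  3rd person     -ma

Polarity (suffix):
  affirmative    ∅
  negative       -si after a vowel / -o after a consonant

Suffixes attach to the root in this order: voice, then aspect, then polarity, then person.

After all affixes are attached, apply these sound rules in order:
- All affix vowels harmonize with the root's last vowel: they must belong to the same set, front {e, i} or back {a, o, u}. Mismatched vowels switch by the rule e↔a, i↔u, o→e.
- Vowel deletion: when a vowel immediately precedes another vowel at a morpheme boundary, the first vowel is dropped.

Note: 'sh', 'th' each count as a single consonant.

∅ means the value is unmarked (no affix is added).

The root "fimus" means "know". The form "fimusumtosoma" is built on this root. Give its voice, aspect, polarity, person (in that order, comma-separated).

Segment: fimus-im-tos-o-ma.
voice: -im → reflexive.
aspect: -tos → imperfective.
polarity: -si/o → negative.
person: -ma → 3rd person.

reflexive, imperfective, negative, 3rd person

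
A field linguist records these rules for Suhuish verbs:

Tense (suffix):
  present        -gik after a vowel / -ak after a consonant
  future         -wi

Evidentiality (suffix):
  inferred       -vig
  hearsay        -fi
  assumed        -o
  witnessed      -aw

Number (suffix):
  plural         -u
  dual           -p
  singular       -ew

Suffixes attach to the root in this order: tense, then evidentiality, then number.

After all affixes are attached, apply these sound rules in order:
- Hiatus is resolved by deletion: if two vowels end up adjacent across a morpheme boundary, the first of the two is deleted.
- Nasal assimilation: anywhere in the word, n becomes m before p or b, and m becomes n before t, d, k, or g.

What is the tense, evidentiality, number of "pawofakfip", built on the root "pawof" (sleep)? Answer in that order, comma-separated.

present, hearsay, dual

Segment: pawof-ak-fi-p.
tense: -gik/ak → present.
evidentiality: -fi → hearsay.
number: -p → dual.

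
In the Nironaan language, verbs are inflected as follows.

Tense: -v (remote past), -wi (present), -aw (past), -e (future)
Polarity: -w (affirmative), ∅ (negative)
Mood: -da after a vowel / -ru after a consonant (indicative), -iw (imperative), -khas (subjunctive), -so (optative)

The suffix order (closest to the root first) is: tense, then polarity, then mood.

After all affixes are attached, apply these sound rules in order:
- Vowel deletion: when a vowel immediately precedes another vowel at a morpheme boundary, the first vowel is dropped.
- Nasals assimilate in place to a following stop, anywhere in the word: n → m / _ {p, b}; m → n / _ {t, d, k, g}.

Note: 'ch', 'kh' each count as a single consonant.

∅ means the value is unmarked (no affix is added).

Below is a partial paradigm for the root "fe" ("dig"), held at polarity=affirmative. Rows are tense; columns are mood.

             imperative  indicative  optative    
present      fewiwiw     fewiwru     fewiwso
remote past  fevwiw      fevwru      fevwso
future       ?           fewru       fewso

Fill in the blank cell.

fewiw

Attach tense future -e → fee.
Attach polarity affirmative -w → feew.
Attach mood imperative -iw → feewiw.
Apply vowel deletion: feewiw → fewiw.
Nasal assimilation: no change.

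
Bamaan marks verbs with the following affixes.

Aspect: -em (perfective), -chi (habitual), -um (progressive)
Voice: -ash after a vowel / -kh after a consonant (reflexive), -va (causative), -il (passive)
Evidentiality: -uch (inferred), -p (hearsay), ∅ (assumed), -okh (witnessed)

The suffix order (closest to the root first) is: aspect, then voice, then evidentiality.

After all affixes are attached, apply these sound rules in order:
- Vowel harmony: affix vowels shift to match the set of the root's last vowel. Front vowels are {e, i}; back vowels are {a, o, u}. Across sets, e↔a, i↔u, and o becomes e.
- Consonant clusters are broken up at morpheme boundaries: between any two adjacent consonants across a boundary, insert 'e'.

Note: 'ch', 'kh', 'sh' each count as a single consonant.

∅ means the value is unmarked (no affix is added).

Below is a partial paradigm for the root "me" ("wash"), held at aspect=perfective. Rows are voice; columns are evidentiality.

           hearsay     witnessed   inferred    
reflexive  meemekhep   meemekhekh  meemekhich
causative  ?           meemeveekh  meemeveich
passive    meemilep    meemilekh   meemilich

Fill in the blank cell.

Attach aspect perfective -em → meem.
Attach voice causative -va → meemva.
Attach evidentiality hearsay -p → meemvap.
Apply vowel harmony: meemvap → meemvep.
Apply epenthesis: meemvep → meemevep.

meemevep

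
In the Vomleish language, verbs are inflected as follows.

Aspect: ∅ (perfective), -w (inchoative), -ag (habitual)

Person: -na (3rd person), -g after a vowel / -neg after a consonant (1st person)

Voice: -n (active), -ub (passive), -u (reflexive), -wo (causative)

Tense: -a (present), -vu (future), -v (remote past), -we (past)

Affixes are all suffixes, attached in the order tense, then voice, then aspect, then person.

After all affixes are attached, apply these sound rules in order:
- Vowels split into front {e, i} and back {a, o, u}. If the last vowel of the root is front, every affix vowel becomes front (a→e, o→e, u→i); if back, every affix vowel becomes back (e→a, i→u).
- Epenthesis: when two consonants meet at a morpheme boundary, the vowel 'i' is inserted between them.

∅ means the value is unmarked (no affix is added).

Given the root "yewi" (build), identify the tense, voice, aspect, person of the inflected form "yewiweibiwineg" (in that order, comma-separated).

Segment: yewi-we-ub-w-neg.
tense: -we → past.
voice: -ub → passive.
aspect: -w → inchoative.
person: -g/neg → 1st person.

past, passive, inchoative, 1st person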